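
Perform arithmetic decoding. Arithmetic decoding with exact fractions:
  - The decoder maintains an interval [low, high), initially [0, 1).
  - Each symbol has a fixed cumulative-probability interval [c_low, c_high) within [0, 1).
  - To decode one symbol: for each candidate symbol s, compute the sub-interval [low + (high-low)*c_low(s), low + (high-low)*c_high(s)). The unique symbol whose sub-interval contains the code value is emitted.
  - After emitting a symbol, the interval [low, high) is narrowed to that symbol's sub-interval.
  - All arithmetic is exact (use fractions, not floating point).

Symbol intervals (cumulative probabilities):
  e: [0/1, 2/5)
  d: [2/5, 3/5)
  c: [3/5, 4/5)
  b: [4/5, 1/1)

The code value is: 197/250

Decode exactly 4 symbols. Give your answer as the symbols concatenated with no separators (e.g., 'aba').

Step 1: interval [0/1, 1/1), width = 1/1 - 0/1 = 1/1
  'e': [0/1 + 1/1*0/1, 0/1 + 1/1*2/5) = [0/1, 2/5)
  'd': [0/1 + 1/1*2/5, 0/1 + 1/1*3/5) = [2/5, 3/5)
  'c': [0/1 + 1/1*3/5, 0/1 + 1/1*4/5) = [3/5, 4/5) <- contains code 197/250
  'b': [0/1 + 1/1*4/5, 0/1 + 1/1*1/1) = [4/5, 1/1)
  emit 'c', narrow to [3/5, 4/5)
Step 2: interval [3/5, 4/5), width = 4/5 - 3/5 = 1/5
  'e': [3/5 + 1/5*0/1, 3/5 + 1/5*2/5) = [3/5, 17/25)
  'd': [3/5 + 1/5*2/5, 3/5 + 1/5*3/5) = [17/25, 18/25)
  'c': [3/5 + 1/5*3/5, 3/5 + 1/5*4/5) = [18/25, 19/25)
  'b': [3/5 + 1/5*4/5, 3/5 + 1/5*1/1) = [19/25, 4/5) <- contains code 197/250
  emit 'b', narrow to [19/25, 4/5)
Step 3: interval [19/25, 4/5), width = 4/5 - 19/25 = 1/25
  'e': [19/25 + 1/25*0/1, 19/25 + 1/25*2/5) = [19/25, 97/125)
  'd': [19/25 + 1/25*2/5, 19/25 + 1/25*3/5) = [97/125, 98/125)
  'c': [19/25 + 1/25*3/5, 19/25 + 1/25*4/5) = [98/125, 99/125) <- contains code 197/250
  'b': [19/25 + 1/25*4/5, 19/25 + 1/25*1/1) = [99/125, 4/5)
  emit 'c', narrow to [98/125, 99/125)
Step 4: interval [98/125, 99/125), width = 99/125 - 98/125 = 1/125
  'e': [98/125 + 1/125*0/1, 98/125 + 1/125*2/5) = [98/125, 492/625)
  'd': [98/125 + 1/125*2/5, 98/125 + 1/125*3/5) = [492/625, 493/625) <- contains code 197/250
  'c': [98/125 + 1/125*3/5, 98/125 + 1/125*4/5) = [493/625, 494/625)
  'b': [98/125 + 1/125*4/5, 98/125 + 1/125*1/1) = [494/625, 99/125)
  emit 'd', narrow to [492/625, 493/625)

Answer: cbcd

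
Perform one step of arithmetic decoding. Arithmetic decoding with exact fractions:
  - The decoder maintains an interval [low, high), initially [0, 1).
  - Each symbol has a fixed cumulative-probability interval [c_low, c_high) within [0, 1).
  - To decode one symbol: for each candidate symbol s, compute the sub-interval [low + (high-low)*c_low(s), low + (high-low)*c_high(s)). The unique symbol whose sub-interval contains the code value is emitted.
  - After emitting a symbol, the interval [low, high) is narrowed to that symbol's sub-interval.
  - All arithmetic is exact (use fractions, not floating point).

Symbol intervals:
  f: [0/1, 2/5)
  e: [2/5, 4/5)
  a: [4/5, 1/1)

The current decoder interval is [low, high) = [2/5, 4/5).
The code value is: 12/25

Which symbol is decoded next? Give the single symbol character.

Answer: f

Derivation:
Interval width = high − low = 4/5 − 2/5 = 2/5
Scaled code = (code − low) / width = (12/25 − 2/5) / 2/5 = 1/5
  f: [0/1, 2/5) ← scaled code falls here ✓
  e: [2/5, 4/5) 
  a: [4/5, 1/1) 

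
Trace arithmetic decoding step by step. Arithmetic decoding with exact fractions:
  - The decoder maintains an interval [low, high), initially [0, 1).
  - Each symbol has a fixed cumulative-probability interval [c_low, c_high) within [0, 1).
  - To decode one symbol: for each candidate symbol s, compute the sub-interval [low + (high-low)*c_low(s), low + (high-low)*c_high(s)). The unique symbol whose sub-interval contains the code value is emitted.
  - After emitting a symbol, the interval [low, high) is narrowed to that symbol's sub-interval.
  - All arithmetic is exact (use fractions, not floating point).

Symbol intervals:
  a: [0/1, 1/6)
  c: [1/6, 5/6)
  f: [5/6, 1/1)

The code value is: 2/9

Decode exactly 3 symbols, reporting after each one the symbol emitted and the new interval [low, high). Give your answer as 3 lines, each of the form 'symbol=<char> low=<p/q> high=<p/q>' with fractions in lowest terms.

Step 1: interval [0/1, 1/1), width = 1/1 - 0/1 = 1/1
  'a': [0/1 + 1/1*0/1, 0/1 + 1/1*1/6) = [0/1, 1/6)
  'c': [0/1 + 1/1*1/6, 0/1 + 1/1*5/6) = [1/6, 5/6) <- contains code 2/9
  'f': [0/1 + 1/1*5/6, 0/1 + 1/1*1/1) = [5/6, 1/1)
  emit 'c', narrow to [1/6, 5/6)
Step 2: interval [1/6, 5/6), width = 5/6 - 1/6 = 2/3
  'a': [1/6 + 2/3*0/1, 1/6 + 2/3*1/6) = [1/6, 5/18) <- contains code 2/9
  'c': [1/6 + 2/3*1/6, 1/6 + 2/3*5/6) = [5/18, 13/18)
  'f': [1/6 + 2/3*5/6, 1/6 + 2/3*1/1) = [13/18, 5/6)
  emit 'a', narrow to [1/6, 5/18)
Step 3: interval [1/6, 5/18), width = 5/18 - 1/6 = 1/9
  'a': [1/6 + 1/9*0/1, 1/6 + 1/9*1/6) = [1/6, 5/27)
  'c': [1/6 + 1/9*1/6, 1/6 + 1/9*5/6) = [5/27, 7/27) <- contains code 2/9
  'f': [1/6 + 1/9*5/6, 1/6 + 1/9*1/1) = [7/27, 5/18)
  emit 'c', narrow to [5/27, 7/27)

Answer: symbol=c low=1/6 high=5/6
symbol=a low=1/6 high=5/18
symbol=c low=5/27 high=7/27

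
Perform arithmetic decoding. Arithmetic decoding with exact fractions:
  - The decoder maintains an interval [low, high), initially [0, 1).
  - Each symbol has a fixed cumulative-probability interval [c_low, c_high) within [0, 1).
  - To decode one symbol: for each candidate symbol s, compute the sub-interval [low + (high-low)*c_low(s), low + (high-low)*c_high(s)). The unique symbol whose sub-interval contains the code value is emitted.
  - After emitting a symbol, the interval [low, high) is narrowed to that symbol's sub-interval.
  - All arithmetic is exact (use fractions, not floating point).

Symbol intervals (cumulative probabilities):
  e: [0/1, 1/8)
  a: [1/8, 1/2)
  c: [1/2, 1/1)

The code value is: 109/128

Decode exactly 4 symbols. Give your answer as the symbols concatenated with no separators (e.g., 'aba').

Step 1: interval [0/1, 1/1), width = 1/1 - 0/1 = 1/1
  'e': [0/1 + 1/1*0/1, 0/1 + 1/1*1/8) = [0/1, 1/8)
  'a': [0/1 + 1/1*1/8, 0/1 + 1/1*1/2) = [1/8, 1/2)
  'c': [0/1 + 1/1*1/2, 0/1 + 1/1*1/1) = [1/2, 1/1) <- contains code 109/128
  emit 'c', narrow to [1/2, 1/1)
Step 2: interval [1/2, 1/1), width = 1/1 - 1/2 = 1/2
  'e': [1/2 + 1/2*0/1, 1/2 + 1/2*1/8) = [1/2, 9/16)
  'a': [1/2 + 1/2*1/8, 1/2 + 1/2*1/2) = [9/16, 3/4)
  'c': [1/2 + 1/2*1/2, 1/2 + 1/2*1/1) = [3/4, 1/1) <- contains code 109/128
  emit 'c', narrow to [3/4, 1/1)
Step 3: interval [3/4, 1/1), width = 1/1 - 3/4 = 1/4
  'e': [3/4 + 1/4*0/1, 3/4 + 1/4*1/8) = [3/4, 25/32)
  'a': [3/4 + 1/4*1/8, 3/4 + 1/4*1/2) = [25/32, 7/8) <- contains code 109/128
  'c': [3/4 + 1/4*1/2, 3/4 + 1/4*1/1) = [7/8, 1/1)
  emit 'a', narrow to [25/32, 7/8)
Step 4: interval [25/32, 7/8), width = 7/8 - 25/32 = 3/32
  'e': [25/32 + 3/32*0/1, 25/32 + 3/32*1/8) = [25/32, 203/256)
  'a': [25/32 + 3/32*1/8, 25/32 + 3/32*1/2) = [203/256, 53/64)
  'c': [25/32 + 3/32*1/2, 25/32 + 3/32*1/1) = [53/64, 7/8) <- contains code 109/128
  emit 'c', narrow to [53/64, 7/8)

Answer: ccac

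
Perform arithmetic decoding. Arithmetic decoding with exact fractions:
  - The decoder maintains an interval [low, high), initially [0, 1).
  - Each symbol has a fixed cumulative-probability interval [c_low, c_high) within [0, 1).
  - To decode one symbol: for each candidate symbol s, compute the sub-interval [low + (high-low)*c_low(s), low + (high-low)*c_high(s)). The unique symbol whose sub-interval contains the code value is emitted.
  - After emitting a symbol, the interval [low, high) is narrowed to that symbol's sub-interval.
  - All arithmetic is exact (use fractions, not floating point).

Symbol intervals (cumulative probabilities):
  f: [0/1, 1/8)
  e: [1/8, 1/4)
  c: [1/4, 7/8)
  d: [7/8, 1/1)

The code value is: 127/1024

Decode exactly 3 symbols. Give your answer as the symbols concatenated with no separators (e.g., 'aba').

Step 1: interval [0/1, 1/1), width = 1/1 - 0/1 = 1/1
  'f': [0/1 + 1/1*0/1, 0/1 + 1/1*1/8) = [0/1, 1/8) <- contains code 127/1024
  'e': [0/1 + 1/1*1/8, 0/1 + 1/1*1/4) = [1/8, 1/4)
  'c': [0/1 + 1/1*1/4, 0/1 + 1/1*7/8) = [1/4, 7/8)
  'd': [0/1 + 1/1*7/8, 0/1 + 1/1*1/1) = [7/8, 1/1)
  emit 'f', narrow to [0/1, 1/8)
Step 2: interval [0/1, 1/8), width = 1/8 - 0/1 = 1/8
  'f': [0/1 + 1/8*0/1, 0/1 + 1/8*1/8) = [0/1, 1/64)
  'e': [0/1 + 1/8*1/8, 0/1 + 1/8*1/4) = [1/64, 1/32)
  'c': [0/1 + 1/8*1/4, 0/1 + 1/8*7/8) = [1/32, 7/64)
  'd': [0/1 + 1/8*7/8, 0/1 + 1/8*1/1) = [7/64, 1/8) <- contains code 127/1024
  emit 'd', narrow to [7/64, 1/8)
Step 3: interval [7/64, 1/8), width = 1/8 - 7/64 = 1/64
  'f': [7/64 + 1/64*0/1, 7/64 + 1/64*1/8) = [7/64, 57/512)
  'e': [7/64 + 1/64*1/8, 7/64 + 1/64*1/4) = [57/512, 29/256)
  'c': [7/64 + 1/64*1/4, 7/64 + 1/64*7/8) = [29/256, 63/512)
  'd': [7/64 + 1/64*7/8, 7/64 + 1/64*1/1) = [63/512, 1/8) <- contains code 127/1024
  emit 'd', narrow to [63/512, 1/8)

Answer: fdd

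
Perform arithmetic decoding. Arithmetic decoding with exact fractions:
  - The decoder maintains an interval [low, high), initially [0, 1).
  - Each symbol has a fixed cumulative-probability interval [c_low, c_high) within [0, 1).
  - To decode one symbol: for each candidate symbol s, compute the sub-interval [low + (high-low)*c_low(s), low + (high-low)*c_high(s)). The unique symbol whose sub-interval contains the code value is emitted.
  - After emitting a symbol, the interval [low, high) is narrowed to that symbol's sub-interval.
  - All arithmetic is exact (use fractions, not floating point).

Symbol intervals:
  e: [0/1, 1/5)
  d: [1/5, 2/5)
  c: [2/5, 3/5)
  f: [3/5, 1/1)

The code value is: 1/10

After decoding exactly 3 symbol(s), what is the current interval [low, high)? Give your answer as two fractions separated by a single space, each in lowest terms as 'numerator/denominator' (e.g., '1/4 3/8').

Answer: 12/125 13/125

Derivation:
Step 1: interval [0/1, 1/1), width = 1/1 - 0/1 = 1/1
  'e': [0/1 + 1/1*0/1, 0/1 + 1/1*1/5) = [0/1, 1/5) <- contains code 1/10
  'd': [0/1 + 1/1*1/5, 0/1 + 1/1*2/5) = [1/5, 2/5)
  'c': [0/1 + 1/1*2/5, 0/1 + 1/1*3/5) = [2/5, 3/5)
  'f': [0/1 + 1/1*3/5, 0/1 + 1/1*1/1) = [3/5, 1/1)
  emit 'e', narrow to [0/1, 1/5)
Step 2: interval [0/1, 1/5), width = 1/5 - 0/1 = 1/5
  'e': [0/1 + 1/5*0/1, 0/1 + 1/5*1/5) = [0/1, 1/25)
  'd': [0/1 + 1/5*1/5, 0/1 + 1/5*2/5) = [1/25, 2/25)
  'c': [0/1 + 1/5*2/5, 0/1 + 1/5*3/5) = [2/25, 3/25) <- contains code 1/10
  'f': [0/1 + 1/5*3/5, 0/1 + 1/5*1/1) = [3/25, 1/5)
  emit 'c', narrow to [2/25, 3/25)
Step 3: interval [2/25, 3/25), width = 3/25 - 2/25 = 1/25
  'e': [2/25 + 1/25*0/1, 2/25 + 1/25*1/5) = [2/25, 11/125)
  'd': [2/25 + 1/25*1/5, 2/25 + 1/25*2/5) = [11/125, 12/125)
  'c': [2/25 + 1/25*2/5, 2/25 + 1/25*3/5) = [12/125, 13/125) <- contains code 1/10
  'f': [2/25 + 1/25*3/5, 2/25 + 1/25*1/1) = [13/125, 3/25)
  emit 'c', narrow to [12/125, 13/125)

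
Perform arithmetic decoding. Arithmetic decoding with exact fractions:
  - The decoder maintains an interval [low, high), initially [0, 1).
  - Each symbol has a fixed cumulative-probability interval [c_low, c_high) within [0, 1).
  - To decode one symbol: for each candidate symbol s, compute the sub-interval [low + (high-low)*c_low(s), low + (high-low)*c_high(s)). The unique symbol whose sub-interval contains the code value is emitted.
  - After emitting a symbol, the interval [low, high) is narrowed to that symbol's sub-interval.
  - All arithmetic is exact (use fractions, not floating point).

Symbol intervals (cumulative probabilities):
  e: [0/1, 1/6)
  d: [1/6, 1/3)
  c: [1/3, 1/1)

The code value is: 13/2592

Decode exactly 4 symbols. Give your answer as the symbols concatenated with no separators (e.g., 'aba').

Answer: eede

Derivation:
Step 1: interval [0/1, 1/1), width = 1/1 - 0/1 = 1/1
  'e': [0/1 + 1/1*0/1, 0/1 + 1/1*1/6) = [0/1, 1/6) <- contains code 13/2592
  'd': [0/1 + 1/1*1/6, 0/1 + 1/1*1/3) = [1/6, 1/3)
  'c': [0/1 + 1/1*1/3, 0/1 + 1/1*1/1) = [1/3, 1/1)
  emit 'e', narrow to [0/1, 1/6)
Step 2: interval [0/1, 1/6), width = 1/6 - 0/1 = 1/6
  'e': [0/1 + 1/6*0/1, 0/1 + 1/6*1/6) = [0/1, 1/36) <- contains code 13/2592
  'd': [0/1 + 1/6*1/6, 0/1 + 1/6*1/3) = [1/36, 1/18)
  'c': [0/1 + 1/6*1/3, 0/1 + 1/6*1/1) = [1/18, 1/6)
  emit 'e', narrow to [0/1, 1/36)
Step 3: interval [0/1, 1/36), width = 1/36 - 0/1 = 1/36
  'e': [0/1 + 1/36*0/1, 0/1 + 1/36*1/6) = [0/1, 1/216)
  'd': [0/1 + 1/36*1/6, 0/1 + 1/36*1/3) = [1/216, 1/108) <- contains code 13/2592
  'c': [0/1 + 1/36*1/3, 0/1 + 1/36*1/1) = [1/108, 1/36)
  emit 'd', narrow to [1/216, 1/108)
Step 4: interval [1/216, 1/108), width = 1/108 - 1/216 = 1/216
  'e': [1/216 + 1/216*0/1, 1/216 + 1/216*1/6) = [1/216, 7/1296) <- contains code 13/2592
  'd': [1/216 + 1/216*1/6, 1/216 + 1/216*1/3) = [7/1296, 1/162)
  'c': [1/216 + 1/216*1/3, 1/216 + 1/216*1/1) = [1/162, 1/108)
  emit 'e', narrow to [1/216, 7/1296)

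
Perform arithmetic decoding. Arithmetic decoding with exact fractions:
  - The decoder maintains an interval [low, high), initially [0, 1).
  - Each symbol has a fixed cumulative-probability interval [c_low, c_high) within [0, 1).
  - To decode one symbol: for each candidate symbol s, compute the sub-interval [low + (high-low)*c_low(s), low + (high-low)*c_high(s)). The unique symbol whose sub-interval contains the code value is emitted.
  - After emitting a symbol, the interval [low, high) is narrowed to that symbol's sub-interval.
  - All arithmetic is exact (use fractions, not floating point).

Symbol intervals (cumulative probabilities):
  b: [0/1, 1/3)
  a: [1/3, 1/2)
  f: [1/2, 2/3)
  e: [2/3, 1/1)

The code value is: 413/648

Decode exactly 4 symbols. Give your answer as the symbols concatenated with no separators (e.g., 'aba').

Answer: feae

Derivation:
Step 1: interval [0/1, 1/1), width = 1/1 - 0/1 = 1/1
  'b': [0/1 + 1/1*0/1, 0/1 + 1/1*1/3) = [0/1, 1/3)
  'a': [0/1 + 1/1*1/3, 0/1 + 1/1*1/2) = [1/3, 1/2)
  'f': [0/1 + 1/1*1/2, 0/1 + 1/1*2/3) = [1/2, 2/3) <- contains code 413/648
  'e': [0/1 + 1/1*2/3, 0/1 + 1/1*1/1) = [2/3, 1/1)
  emit 'f', narrow to [1/2, 2/3)
Step 2: interval [1/2, 2/3), width = 2/3 - 1/2 = 1/6
  'b': [1/2 + 1/6*0/1, 1/2 + 1/6*1/3) = [1/2, 5/9)
  'a': [1/2 + 1/6*1/3, 1/2 + 1/6*1/2) = [5/9, 7/12)
  'f': [1/2 + 1/6*1/2, 1/2 + 1/6*2/3) = [7/12, 11/18)
  'e': [1/2 + 1/6*2/3, 1/2 + 1/6*1/1) = [11/18, 2/3) <- contains code 413/648
  emit 'e', narrow to [11/18, 2/3)
Step 3: interval [11/18, 2/3), width = 2/3 - 11/18 = 1/18
  'b': [11/18 + 1/18*0/1, 11/18 + 1/18*1/3) = [11/18, 17/27)
  'a': [11/18 + 1/18*1/3, 11/18 + 1/18*1/2) = [17/27, 23/36) <- contains code 413/648
  'f': [11/18 + 1/18*1/2, 11/18 + 1/18*2/3) = [23/36, 35/54)
  'e': [11/18 + 1/18*2/3, 11/18 + 1/18*1/1) = [35/54, 2/3)
  emit 'a', narrow to [17/27, 23/36)
Step 4: interval [17/27, 23/36), width = 23/36 - 17/27 = 1/108
  'b': [17/27 + 1/108*0/1, 17/27 + 1/108*1/3) = [17/27, 205/324)
  'a': [17/27 + 1/108*1/3, 17/27 + 1/108*1/2) = [205/324, 137/216)
  'f': [17/27 + 1/108*1/2, 17/27 + 1/108*2/3) = [137/216, 103/162)
  'e': [17/27 + 1/108*2/3, 17/27 + 1/108*1/1) = [103/162, 23/36) <- contains code 413/648
  emit 'e', narrow to [103/162, 23/36)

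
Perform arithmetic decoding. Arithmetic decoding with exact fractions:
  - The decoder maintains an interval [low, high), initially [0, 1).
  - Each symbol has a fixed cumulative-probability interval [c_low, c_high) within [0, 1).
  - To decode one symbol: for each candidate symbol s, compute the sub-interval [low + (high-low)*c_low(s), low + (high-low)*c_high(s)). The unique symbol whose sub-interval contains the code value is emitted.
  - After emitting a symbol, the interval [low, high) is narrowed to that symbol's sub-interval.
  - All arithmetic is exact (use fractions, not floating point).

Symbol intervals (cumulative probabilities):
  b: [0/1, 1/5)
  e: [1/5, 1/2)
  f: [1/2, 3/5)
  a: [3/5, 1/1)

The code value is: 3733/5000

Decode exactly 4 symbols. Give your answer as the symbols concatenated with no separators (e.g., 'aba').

Step 1: interval [0/1, 1/1), width = 1/1 - 0/1 = 1/1
  'b': [0/1 + 1/1*0/1, 0/1 + 1/1*1/5) = [0/1, 1/5)
  'e': [0/1 + 1/1*1/5, 0/1 + 1/1*1/2) = [1/5, 1/2)
  'f': [0/1 + 1/1*1/2, 0/1 + 1/1*3/5) = [1/2, 3/5)
  'a': [0/1 + 1/1*3/5, 0/1 + 1/1*1/1) = [3/5, 1/1) <- contains code 3733/5000
  emit 'a', narrow to [3/5, 1/1)
Step 2: interval [3/5, 1/1), width = 1/1 - 3/5 = 2/5
  'b': [3/5 + 2/5*0/1, 3/5 + 2/5*1/5) = [3/5, 17/25)
  'e': [3/5 + 2/5*1/5, 3/5 + 2/5*1/2) = [17/25, 4/5) <- contains code 3733/5000
  'f': [3/5 + 2/5*1/2, 3/5 + 2/5*3/5) = [4/5, 21/25)
  'a': [3/5 + 2/5*3/5, 3/5 + 2/5*1/1) = [21/25, 1/1)
  emit 'e', narrow to [17/25, 4/5)
Step 3: interval [17/25, 4/5), width = 4/5 - 17/25 = 3/25
  'b': [17/25 + 3/25*0/1, 17/25 + 3/25*1/5) = [17/25, 88/125)
  'e': [17/25 + 3/25*1/5, 17/25 + 3/25*1/2) = [88/125, 37/50)
  'f': [17/25 + 3/25*1/2, 17/25 + 3/25*3/5) = [37/50, 94/125) <- contains code 3733/5000
  'a': [17/25 + 3/25*3/5, 17/25 + 3/25*1/1) = [94/125, 4/5)
  emit 'f', narrow to [37/50, 94/125)
Step 4: interval [37/50, 94/125), width = 94/125 - 37/50 = 3/250
  'b': [37/50 + 3/250*0/1, 37/50 + 3/250*1/5) = [37/50, 464/625)
  'e': [37/50 + 3/250*1/5, 37/50 + 3/250*1/2) = [464/625, 373/500)
  'f': [37/50 + 3/250*1/2, 37/50 + 3/250*3/5) = [373/500, 467/625) <- contains code 3733/5000
  'a': [37/50 + 3/250*3/5, 37/50 + 3/250*1/1) = [467/625, 94/125)
  emit 'f', narrow to [373/500, 467/625)

Answer: aeff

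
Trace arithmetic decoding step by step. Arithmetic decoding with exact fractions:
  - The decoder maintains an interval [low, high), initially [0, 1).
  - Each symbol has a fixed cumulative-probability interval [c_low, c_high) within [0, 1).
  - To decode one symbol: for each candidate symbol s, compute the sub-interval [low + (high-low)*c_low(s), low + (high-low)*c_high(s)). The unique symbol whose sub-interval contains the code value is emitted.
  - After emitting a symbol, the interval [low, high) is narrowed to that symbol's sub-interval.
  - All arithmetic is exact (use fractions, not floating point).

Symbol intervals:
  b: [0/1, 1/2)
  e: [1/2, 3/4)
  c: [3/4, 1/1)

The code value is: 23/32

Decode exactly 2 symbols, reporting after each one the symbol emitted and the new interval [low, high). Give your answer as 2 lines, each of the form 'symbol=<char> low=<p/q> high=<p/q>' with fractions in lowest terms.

Step 1: interval [0/1, 1/1), width = 1/1 - 0/1 = 1/1
  'b': [0/1 + 1/1*0/1, 0/1 + 1/1*1/2) = [0/1, 1/2)
  'e': [0/1 + 1/1*1/2, 0/1 + 1/1*3/4) = [1/2, 3/4) <- contains code 23/32
  'c': [0/1 + 1/1*3/4, 0/1 + 1/1*1/1) = [3/4, 1/1)
  emit 'e', narrow to [1/2, 3/4)
Step 2: interval [1/2, 3/4), width = 3/4 - 1/2 = 1/4
  'b': [1/2 + 1/4*0/1, 1/2 + 1/4*1/2) = [1/2, 5/8)
  'e': [1/2 + 1/4*1/2, 1/2 + 1/4*3/4) = [5/8, 11/16)
  'c': [1/2 + 1/4*3/4, 1/2 + 1/4*1/1) = [11/16, 3/4) <- contains code 23/32
  emit 'c', narrow to [11/16, 3/4)

Answer: symbol=e low=1/2 high=3/4
symbol=c low=11/16 high=3/4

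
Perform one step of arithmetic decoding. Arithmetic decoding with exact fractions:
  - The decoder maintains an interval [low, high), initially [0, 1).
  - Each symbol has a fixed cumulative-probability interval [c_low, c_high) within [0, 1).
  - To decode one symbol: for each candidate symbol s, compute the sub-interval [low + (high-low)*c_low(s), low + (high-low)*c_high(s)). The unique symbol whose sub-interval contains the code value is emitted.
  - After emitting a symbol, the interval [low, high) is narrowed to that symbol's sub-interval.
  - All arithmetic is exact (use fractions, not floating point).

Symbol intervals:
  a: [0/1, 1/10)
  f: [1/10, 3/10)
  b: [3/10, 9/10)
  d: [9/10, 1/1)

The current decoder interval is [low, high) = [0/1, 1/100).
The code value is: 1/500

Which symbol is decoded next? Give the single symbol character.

Answer: f

Derivation:
Interval width = high − low = 1/100 − 0/1 = 1/100
Scaled code = (code − low) / width = (1/500 − 0/1) / 1/100 = 1/5
  a: [0/1, 1/10) 
  f: [1/10, 3/10) ← scaled code falls here ✓
  b: [3/10, 9/10) 
  d: [9/10, 1/1) 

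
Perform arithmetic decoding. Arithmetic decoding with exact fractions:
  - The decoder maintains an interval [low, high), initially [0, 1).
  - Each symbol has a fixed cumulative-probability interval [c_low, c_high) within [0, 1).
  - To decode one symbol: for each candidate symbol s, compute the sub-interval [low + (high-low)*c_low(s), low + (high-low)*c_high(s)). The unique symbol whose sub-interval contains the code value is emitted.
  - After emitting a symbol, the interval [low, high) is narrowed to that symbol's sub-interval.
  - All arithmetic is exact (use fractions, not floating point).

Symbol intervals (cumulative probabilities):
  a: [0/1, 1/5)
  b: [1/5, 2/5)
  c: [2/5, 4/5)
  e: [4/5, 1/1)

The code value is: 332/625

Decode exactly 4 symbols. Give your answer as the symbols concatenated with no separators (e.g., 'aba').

Answer: cbcc

Derivation:
Step 1: interval [0/1, 1/1), width = 1/1 - 0/1 = 1/1
  'a': [0/1 + 1/1*0/1, 0/1 + 1/1*1/5) = [0/1, 1/5)
  'b': [0/1 + 1/1*1/5, 0/1 + 1/1*2/5) = [1/5, 2/5)
  'c': [0/1 + 1/1*2/5, 0/1 + 1/1*4/5) = [2/5, 4/5) <- contains code 332/625
  'e': [0/1 + 1/1*4/5, 0/1 + 1/1*1/1) = [4/5, 1/1)
  emit 'c', narrow to [2/5, 4/5)
Step 2: interval [2/5, 4/5), width = 4/5 - 2/5 = 2/5
  'a': [2/5 + 2/5*0/1, 2/5 + 2/5*1/5) = [2/5, 12/25)
  'b': [2/5 + 2/5*1/5, 2/5 + 2/5*2/5) = [12/25, 14/25) <- contains code 332/625
  'c': [2/5 + 2/5*2/5, 2/5 + 2/5*4/5) = [14/25, 18/25)
  'e': [2/5 + 2/5*4/5, 2/5 + 2/5*1/1) = [18/25, 4/5)
  emit 'b', narrow to [12/25, 14/25)
Step 3: interval [12/25, 14/25), width = 14/25 - 12/25 = 2/25
  'a': [12/25 + 2/25*0/1, 12/25 + 2/25*1/5) = [12/25, 62/125)
  'b': [12/25 + 2/25*1/5, 12/25 + 2/25*2/5) = [62/125, 64/125)
  'c': [12/25 + 2/25*2/5, 12/25 + 2/25*4/5) = [64/125, 68/125) <- contains code 332/625
  'e': [12/25 + 2/25*4/5, 12/25 + 2/25*1/1) = [68/125, 14/25)
  emit 'c', narrow to [64/125, 68/125)
Step 4: interval [64/125, 68/125), width = 68/125 - 64/125 = 4/125
  'a': [64/125 + 4/125*0/1, 64/125 + 4/125*1/5) = [64/125, 324/625)
  'b': [64/125 + 4/125*1/5, 64/125 + 4/125*2/5) = [324/625, 328/625)
  'c': [64/125 + 4/125*2/5, 64/125 + 4/125*4/5) = [328/625, 336/625) <- contains code 332/625
  'e': [64/125 + 4/125*4/5, 64/125 + 4/125*1/1) = [336/625, 68/125)
  emit 'c', narrow to [328/625, 336/625)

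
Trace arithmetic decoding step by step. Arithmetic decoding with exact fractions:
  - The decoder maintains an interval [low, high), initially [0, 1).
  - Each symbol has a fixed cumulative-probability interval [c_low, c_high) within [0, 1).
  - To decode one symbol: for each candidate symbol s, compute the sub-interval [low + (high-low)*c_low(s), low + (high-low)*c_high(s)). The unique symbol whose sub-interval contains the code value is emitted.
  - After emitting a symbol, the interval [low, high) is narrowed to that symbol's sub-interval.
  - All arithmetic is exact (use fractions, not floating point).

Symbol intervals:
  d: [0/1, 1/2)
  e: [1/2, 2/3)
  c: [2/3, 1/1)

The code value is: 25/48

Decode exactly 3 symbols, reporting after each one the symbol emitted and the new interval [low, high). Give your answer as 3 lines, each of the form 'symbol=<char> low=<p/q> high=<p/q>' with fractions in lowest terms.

Step 1: interval [0/1, 1/1), width = 1/1 - 0/1 = 1/1
  'd': [0/1 + 1/1*0/1, 0/1 + 1/1*1/2) = [0/1, 1/2)
  'e': [0/1 + 1/1*1/2, 0/1 + 1/1*2/3) = [1/2, 2/3) <- contains code 25/48
  'c': [0/1 + 1/1*2/3, 0/1 + 1/1*1/1) = [2/3, 1/1)
  emit 'e', narrow to [1/2, 2/3)
Step 2: interval [1/2, 2/3), width = 2/3 - 1/2 = 1/6
  'd': [1/2 + 1/6*0/1, 1/2 + 1/6*1/2) = [1/2, 7/12) <- contains code 25/48
  'e': [1/2 + 1/6*1/2, 1/2 + 1/6*2/3) = [7/12, 11/18)
  'c': [1/2 + 1/6*2/3, 1/2 + 1/6*1/1) = [11/18, 2/3)
  emit 'd', narrow to [1/2, 7/12)
Step 3: interval [1/2, 7/12), width = 7/12 - 1/2 = 1/12
  'd': [1/2 + 1/12*0/1, 1/2 + 1/12*1/2) = [1/2, 13/24) <- contains code 25/48
  'e': [1/2 + 1/12*1/2, 1/2 + 1/12*2/3) = [13/24, 5/9)
  'c': [1/2 + 1/12*2/3, 1/2 + 1/12*1/1) = [5/9, 7/12)
  emit 'd', narrow to [1/2, 13/24)

Answer: symbol=e low=1/2 high=2/3
symbol=d low=1/2 high=7/12
symbol=d low=1/2 high=13/24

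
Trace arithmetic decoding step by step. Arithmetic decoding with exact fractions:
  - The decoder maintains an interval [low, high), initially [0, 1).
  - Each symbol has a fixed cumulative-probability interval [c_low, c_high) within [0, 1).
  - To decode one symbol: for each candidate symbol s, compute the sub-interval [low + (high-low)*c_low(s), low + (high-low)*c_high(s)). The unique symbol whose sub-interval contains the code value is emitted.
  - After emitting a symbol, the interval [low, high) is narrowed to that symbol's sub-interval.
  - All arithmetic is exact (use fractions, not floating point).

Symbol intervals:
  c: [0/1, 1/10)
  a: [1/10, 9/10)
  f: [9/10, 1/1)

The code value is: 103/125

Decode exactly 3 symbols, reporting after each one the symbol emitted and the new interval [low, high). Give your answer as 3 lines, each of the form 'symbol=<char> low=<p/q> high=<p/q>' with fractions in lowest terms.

Step 1: interval [0/1, 1/1), width = 1/1 - 0/1 = 1/1
  'c': [0/1 + 1/1*0/1, 0/1 + 1/1*1/10) = [0/1, 1/10)
  'a': [0/1 + 1/1*1/10, 0/1 + 1/1*9/10) = [1/10, 9/10) <- contains code 103/125
  'f': [0/1 + 1/1*9/10, 0/1 + 1/1*1/1) = [9/10, 1/1)
  emit 'a', narrow to [1/10, 9/10)
Step 2: interval [1/10, 9/10), width = 9/10 - 1/10 = 4/5
  'c': [1/10 + 4/5*0/1, 1/10 + 4/5*1/10) = [1/10, 9/50)
  'a': [1/10 + 4/5*1/10, 1/10 + 4/5*9/10) = [9/50, 41/50)
  'f': [1/10 + 4/5*9/10, 1/10 + 4/5*1/1) = [41/50, 9/10) <- contains code 103/125
  emit 'f', narrow to [41/50, 9/10)
Step 3: interval [41/50, 9/10), width = 9/10 - 41/50 = 2/25
  'c': [41/50 + 2/25*0/1, 41/50 + 2/25*1/10) = [41/50, 207/250) <- contains code 103/125
  'a': [41/50 + 2/25*1/10, 41/50 + 2/25*9/10) = [207/250, 223/250)
  'f': [41/50 + 2/25*9/10, 41/50 + 2/25*1/1) = [223/250, 9/10)
  emit 'c', narrow to [41/50, 207/250)

Answer: symbol=a low=1/10 high=9/10
symbol=f low=41/50 high=9/10
symbol=c low=41/50 high=207/250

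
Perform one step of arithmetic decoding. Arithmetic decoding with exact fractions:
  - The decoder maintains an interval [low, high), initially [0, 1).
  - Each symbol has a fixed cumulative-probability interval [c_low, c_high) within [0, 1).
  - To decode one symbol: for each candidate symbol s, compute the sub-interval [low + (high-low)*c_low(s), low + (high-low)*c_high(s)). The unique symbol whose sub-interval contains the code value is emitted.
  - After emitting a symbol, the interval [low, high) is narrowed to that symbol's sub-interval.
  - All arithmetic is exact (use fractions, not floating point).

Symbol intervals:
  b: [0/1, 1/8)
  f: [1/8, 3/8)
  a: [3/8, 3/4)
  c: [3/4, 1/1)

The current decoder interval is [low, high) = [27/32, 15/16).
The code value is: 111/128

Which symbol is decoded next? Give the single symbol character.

Interval width = high − low = 15/16 − 27/32 = 3/32
Scaled code = (code − low) / width = (111/128 − 27/32) / 3/32 = 1/4
  b: [0/1, 1/8) 
  f: [1/8, 3/8) ← scaled code falls here ✓
  a: [3/8, 3/4) 
  c: [3/4, 1/1) 

Answer: f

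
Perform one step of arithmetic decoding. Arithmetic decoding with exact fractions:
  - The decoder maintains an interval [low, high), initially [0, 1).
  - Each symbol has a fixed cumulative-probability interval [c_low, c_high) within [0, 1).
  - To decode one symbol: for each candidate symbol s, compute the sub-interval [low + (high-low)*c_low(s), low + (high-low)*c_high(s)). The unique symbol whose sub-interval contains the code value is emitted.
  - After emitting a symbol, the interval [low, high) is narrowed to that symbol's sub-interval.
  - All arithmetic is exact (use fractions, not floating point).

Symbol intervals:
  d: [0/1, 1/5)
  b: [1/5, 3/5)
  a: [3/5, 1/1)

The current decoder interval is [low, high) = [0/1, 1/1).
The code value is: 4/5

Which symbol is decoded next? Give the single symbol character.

Answer: a

Derivation:
Interval width = high − low = 1/1 − 0/1 = 1/1
Scaled code = (code − low) / width = (4/5 − 0/1) / 1/1 = 4/5
  d: [0/1, 1/5) 
  b: [1/5, 3/5) 
  a: [3/5, 1/1) ← scaled code falls here ✓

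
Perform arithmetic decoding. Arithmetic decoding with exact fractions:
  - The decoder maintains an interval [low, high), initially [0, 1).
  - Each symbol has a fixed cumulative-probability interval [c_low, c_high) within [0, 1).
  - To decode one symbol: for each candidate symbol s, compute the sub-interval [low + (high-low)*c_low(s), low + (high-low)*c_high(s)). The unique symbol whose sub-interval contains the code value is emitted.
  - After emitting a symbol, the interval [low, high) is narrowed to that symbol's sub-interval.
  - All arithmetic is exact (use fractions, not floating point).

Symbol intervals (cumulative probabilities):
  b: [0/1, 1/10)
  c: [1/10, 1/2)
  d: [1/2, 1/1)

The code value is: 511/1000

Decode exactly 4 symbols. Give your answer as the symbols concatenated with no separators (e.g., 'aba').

Step 1: interval [0/1, 1/1), width = 1/1 - 0/1 = 1/1
  'b': [0/1 + 1/1*0/1, 0/1 + 1/1*1/10) = [0/1, 1/10)
  'c': [0/1 + 1/1*1/10, 0/1 + 1/1*1/2) = [1/10, 1/2)
  'd': [0/1 + 1/1*1/2, 0/1 + 1/1*1/1) = [1/2, 1/1) <- contains code 511/1000
  emit 'd', narrow to [1/2, 1/1)
Step 2: interval [1/2, 1/1), width = 1/1 - 1/2 = 1/2
  'b': [1/2 + 1/2*0/1, 1/2 + 1/2*1/10) = [1/2, 11/20) <- contains code 511/1000
  'c': [1/2 + 1/2*1/10, 1/2 + 1/2*1/2) = [11/20, 3/4)
  'd': [1/2 + 1/2*1/2, 1/2 + 1/2*1/1) = [3/4, 1/1)
  emit 'b', narrow to [1/2, 11/20)
Step 3: interval [1/2, 11/20), width = 11/20 - 1/2 = 1/20
  'b': [1/2 + 1/20*0/1, 1/2 + 1/20*1/10) = [1/2, 101/200)
  'c': [1/2 + 1/20*1/10, 1/2 + 1/20*1/2) = [101/200, 21/40) <- contains code 511/1000
  'd': [1/2 + 1/20*1/2, 1/2 + 1/20*1/1) = [21/40, 11/20)
  emit 'c', narrow to [101/200, 21/40)
Step 4: interval [101/200, 21/40), width = 21/40 - 101/200 = 1/50
  'b': [101/200 + 1/50*0/1, 101/200 + 1/50*1/10) = [101/200, 507/1000)
  'c': [101/200 + 1/50*1/10, 101/200 + 1/50*1/2) = [507/1000, 103/200) <- contains code 511/1000
  'd': [101/200 + 1/50*1/2, 101/200 + 1/50*1/1) = [103/200, 21/40)
  emit 'c', narrow to [507/1000, 103/200)

Answer: dbcc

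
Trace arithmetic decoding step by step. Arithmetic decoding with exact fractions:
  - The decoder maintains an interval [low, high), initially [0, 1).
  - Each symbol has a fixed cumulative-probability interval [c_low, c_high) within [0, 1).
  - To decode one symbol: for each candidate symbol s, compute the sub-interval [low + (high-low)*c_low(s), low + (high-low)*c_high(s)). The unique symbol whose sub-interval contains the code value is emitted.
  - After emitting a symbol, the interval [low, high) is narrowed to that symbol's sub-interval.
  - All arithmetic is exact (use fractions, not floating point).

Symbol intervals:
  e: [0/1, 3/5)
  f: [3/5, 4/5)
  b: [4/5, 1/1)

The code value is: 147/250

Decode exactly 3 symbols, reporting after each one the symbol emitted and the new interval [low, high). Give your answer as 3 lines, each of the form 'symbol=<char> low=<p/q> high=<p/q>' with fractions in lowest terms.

Step 1: interval [0/1, 1/1), width = 1/1 - 0/1 = 1/1
  'e': [0/1 + 1/1*0/1, 0/1 + 1/1*3/5) = [0/1, 3/5) <- contains code 147/250
  'f': [0/1 + 1/1*3/5, 0/1 + 1/1*4/5) = [3/5, 4/5)
  'b': [0/1 + 1/1*4/5, 0/1 + 1/1*1/1) = [4/5, 1/1)
  emit 'e', narrow to [0/1, 3/5)
Step 2: interval [0/1, 3/5), width = 3/5 - 0/1 = 3/5
  'e': [0/1 + 3/5*0/1, 0/1 + 3/5*3/5) = [0/1, 9/25)
  'f': [0/1 + 3/5*3/5, 0/1 + 3/5*4/5) = [9/25, 12/25)
  'b': [0/1 + 3/5*4/5, 0/1 + 3/5*1/1) = [12/25, 3/5) <- contains code 147/250
  emit 'b', narrow to [12/25, 3/5)
Step 3: interval [12/25, 3/5), width = 3/5 - 12/25 = 3/25
  'e': [12/25 + 3/25*0/1, 12/25 + 3/25*3/5) = [12/25, 69/125)
  'f': [12/25 + 3/25*3/5, 12/25 + 3/25*4/5) = [69/125, 72/125)
  'b': [12/25 + 3/25*4/5, 12/25 + 3/25*1/1) = [72/125, 3/5) <- contains code 147/250
  emit 'b', narrow to [72/125, 3/5)

Answer: symbol=e low=0/1 high=3/5
symbol=b low=12/25 high=3/5
symbol=b low=72/125 high=3/5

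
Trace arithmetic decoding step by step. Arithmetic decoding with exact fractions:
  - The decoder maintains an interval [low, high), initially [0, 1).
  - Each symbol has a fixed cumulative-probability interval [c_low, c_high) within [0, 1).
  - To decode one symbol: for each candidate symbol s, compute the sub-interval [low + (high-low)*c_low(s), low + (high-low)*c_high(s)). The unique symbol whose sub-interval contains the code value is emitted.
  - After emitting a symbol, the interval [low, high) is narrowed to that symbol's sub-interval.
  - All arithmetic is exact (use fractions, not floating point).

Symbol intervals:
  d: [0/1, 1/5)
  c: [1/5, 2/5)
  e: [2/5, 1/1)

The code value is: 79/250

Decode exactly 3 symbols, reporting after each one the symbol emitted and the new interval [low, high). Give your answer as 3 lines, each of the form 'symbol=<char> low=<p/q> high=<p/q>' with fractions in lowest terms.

Answer: symbol=c low=1/5 high=2/5
symbol=e low=7/25 high=2/5
symbol=c low=38/125 high=41/125

Derivation:
Step 1: interval [0/1, 1/1), width = 1/1 - 0/1 = 1/1
  'd': [0/1 + 1/1*0/1, 0/1 + 1/1*1/5) = [0/1, 1/5)
  'c': [0/1 + 1/1*1/5, 0/1 + 1/1*2/5) = [1/5, 2/5) <- contains code 79/250
  'e': [0/1 + 1/1*2/5, 0/1 + 1/1*1/1) = [2/5, 1/1)
  emit 'c', narrow to [1/5, 2/5)
Step 2: interval [1/5, 2/5), width = 2/5 - 1/5 = 1/5
  'd': [1/5 + 1/5*0/1, 1/5 + 1/5*1/5) = [1/5, 6/25)
  'c': [1/5 + 1/5*1/5, 1/5 + 1/5*2/5) = [6/25, 7/25)
  'e': [1/5 + 1/5*2/5, 1/5 + 1/5*1/1) = [7/25, 2/5) <- contains code 79/250
  emit 'e', narrow to [7/25, 2/5)
Step 3: interval [7/25, 2/5), width = 2/5 - 7/25 = 3/25
  'd': [7/25 + 3/25*0/1, 7/25 + 3/25*1/5) = [7/25, 38/125)
  'c': [7/25 + 3/25*1/5, 7/25 + 3/25*2/5) = [38/125, 41/125) <- contains code 79/250
  'e': [7/25 + 3/25*2/5, 7/25 + 3/25*1/1) = [41/125, 2/5)
  emit 'c', narrow to [38/125, 41/125)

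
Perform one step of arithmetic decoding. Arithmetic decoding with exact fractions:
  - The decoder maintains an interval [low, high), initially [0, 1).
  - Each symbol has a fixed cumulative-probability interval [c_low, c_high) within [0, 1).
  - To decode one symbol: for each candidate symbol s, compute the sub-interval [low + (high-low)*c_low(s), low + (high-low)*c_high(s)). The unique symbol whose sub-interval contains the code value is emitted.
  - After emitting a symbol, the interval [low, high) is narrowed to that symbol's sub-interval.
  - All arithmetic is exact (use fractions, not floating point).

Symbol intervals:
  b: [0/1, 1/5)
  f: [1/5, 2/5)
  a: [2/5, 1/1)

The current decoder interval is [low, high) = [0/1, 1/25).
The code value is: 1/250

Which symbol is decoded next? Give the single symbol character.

Answer: b

Derivation:
Interval width = high − low = 1/25 − 0/1 = 1/25
Scaled code = (code − low) / width = (1/250 − 0/1) / 1/25 = 1/10
  b: [0/1, 1/5) ← scaled code falls here ✓
  f: [1/5, 2/5) 
  a: [2/5, 1/1) 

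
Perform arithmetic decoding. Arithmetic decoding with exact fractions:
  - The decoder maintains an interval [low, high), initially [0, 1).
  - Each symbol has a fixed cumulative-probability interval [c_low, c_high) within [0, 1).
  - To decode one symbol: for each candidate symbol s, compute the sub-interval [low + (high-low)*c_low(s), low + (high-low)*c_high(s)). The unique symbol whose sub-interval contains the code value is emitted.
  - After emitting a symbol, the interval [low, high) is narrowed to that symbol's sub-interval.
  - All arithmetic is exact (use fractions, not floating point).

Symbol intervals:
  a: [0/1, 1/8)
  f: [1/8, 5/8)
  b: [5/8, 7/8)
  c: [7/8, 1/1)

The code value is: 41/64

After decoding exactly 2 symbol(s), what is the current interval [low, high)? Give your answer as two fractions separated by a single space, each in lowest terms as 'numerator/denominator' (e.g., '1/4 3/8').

Answer: 5/8 21/32

Derivation:
Step 1: interval [0/1, 1/1), width = 1/1 - 0/1 = 1/1
  'a': [0/1 + 1/1*0/1, 0/1 + 1/1*1/8) = [0/1, 1/8)
  'f': [0/1 + 1/1*1/8, 0/1 + 1/1*5/8) = [1/8, 5/8)
  'b': [0/1 + 1/1*5/8, 0/1 + 1/1*7/8) = [5/8, 7/8) <- contains code 41/64
  'c': [0/1 + 1/1*7/8, 0/1 + 1/1*1/1) = [7/8, 1/1)
  emit 'b', narrow to [5/8, 7/8)
Step 2: interval [5/8, 7/8), width = 7/8 - 5/8 = 1/4
  'a': [5/8 + 1/4*0/1, 5/8 + 1/4*1/8) = [5/8, 21/32) <- contains code 41/64
  'f': [5/8 + 1/4*1/8, 5/8 + 1/4*5/8) = [21/32, 25/32)
  'b': [5/8 + 1/4*5/8, 5/8 + 1/4*7/8) = [25/32, 27/32)
  'c': [5/8 + 1/4*7/8, 5/8 + 1/4*1/1) = [27/32, 7/8)
  emit 'a', narrow to [5/8, 21/32)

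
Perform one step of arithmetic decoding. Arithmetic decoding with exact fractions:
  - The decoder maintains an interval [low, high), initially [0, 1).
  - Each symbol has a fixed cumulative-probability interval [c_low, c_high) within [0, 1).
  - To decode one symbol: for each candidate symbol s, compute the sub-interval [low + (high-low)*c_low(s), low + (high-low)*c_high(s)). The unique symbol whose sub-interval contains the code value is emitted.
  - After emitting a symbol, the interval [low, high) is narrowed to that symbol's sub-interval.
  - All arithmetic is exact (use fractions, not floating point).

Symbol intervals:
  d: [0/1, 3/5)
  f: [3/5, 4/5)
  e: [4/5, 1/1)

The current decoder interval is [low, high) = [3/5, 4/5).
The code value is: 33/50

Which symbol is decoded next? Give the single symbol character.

Answer: d

Derivation:
Interval width = high − low = 4/5 − 3/5 = 1/5
Scaled code = (code − low) / width = (33/50 − 3/5) / 1/5 = 3/10
  d: [0/1, 3/5) ← scaled code falls here ✓
  f: [3/5, 4/5) 
  e: [4/5, 1/1) 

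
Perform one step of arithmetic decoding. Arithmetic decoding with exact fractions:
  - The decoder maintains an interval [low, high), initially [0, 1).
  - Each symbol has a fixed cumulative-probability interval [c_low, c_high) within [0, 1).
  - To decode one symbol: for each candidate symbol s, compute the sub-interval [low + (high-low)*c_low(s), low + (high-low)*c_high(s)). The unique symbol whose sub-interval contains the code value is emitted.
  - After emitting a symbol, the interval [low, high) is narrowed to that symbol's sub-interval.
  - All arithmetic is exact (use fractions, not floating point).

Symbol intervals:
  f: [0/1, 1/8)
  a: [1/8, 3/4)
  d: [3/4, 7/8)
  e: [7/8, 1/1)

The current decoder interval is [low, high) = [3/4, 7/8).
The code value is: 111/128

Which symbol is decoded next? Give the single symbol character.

Interval width = high − low = 7/8 − 3/4 = 1/8
Scaled code = (code − low) / width = (111/128 − 3/4) / 1/8 = 15/16
  f: [0/1, 1/8) 
  a: [1/8, 3/4) 
  d: [3/4, 7/8) 
  e: [7/8, 1/1) ← scaled code falls here ✓

Answer: e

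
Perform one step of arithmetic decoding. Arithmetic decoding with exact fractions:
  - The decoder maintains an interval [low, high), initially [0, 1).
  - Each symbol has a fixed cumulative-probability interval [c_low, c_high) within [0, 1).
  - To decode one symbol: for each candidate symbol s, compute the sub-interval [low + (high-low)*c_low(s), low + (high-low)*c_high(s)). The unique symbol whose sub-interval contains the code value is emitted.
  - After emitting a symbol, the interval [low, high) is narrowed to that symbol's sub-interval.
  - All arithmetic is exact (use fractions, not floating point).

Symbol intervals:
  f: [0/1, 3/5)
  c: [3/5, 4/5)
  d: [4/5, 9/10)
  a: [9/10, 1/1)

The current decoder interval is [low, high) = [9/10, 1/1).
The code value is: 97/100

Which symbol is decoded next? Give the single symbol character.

Interval width = high − low = 1/1 − 9/10 = 1/10
Scaled code = (code − low) / width = (97/100 − 9/10) / 1/10 = 7/10
  f: [0/1, 3/5) 
  c: [3/5, 4/5) ← scaled code falls here ✓
  d: [4/5, 9/10) 
  a: [9/10, 1/1) 

Answer: c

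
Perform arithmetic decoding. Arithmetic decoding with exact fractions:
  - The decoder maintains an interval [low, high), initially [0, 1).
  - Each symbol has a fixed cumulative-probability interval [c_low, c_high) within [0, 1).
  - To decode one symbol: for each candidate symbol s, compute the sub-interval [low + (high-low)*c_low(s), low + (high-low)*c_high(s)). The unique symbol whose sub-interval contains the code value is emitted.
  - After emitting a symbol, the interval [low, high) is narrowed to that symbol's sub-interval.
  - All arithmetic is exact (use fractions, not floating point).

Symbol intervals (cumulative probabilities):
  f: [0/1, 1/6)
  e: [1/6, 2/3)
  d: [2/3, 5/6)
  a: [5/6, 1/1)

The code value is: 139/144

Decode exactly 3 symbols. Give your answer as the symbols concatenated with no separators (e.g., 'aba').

Step 1: interval [0/1, 1/1), width = 1/1 - 0/1 = 1/1
  'f': [0/1 + 1/1*0/1, 0/1 + 1/1*1/6) = [0/1, 1/6)
  'e': [0/1 + 1/1*1/6, 0/1 + 1/1*2/3) = [1/6, 2/3)
  'd': [0/1 + 1/1*2/3, 0/1 + 1/1*5/6) = [2/3, 5/6)
  'a': [0/1 + 1/1*5/6, 0/1 + 1/1*1/1) = [5/6, 1/1) <- contains code 139/144
  emit 'a', narrow to [5/6, 1/1)
Step 2: interval [5/6, 1/1), width = 1/1 - 5/6 = 1/6
  'f': [5/6 + 1/6*0/1, 5/6 + 1/6*1/6) = [5/6, 31/36)
  'e': [5/6 + 1/6*1/6, 5/6 + 1/6*2/3) = [31/36, 17/18)
  'd': [5/6 + 1/6*2/3, 5/6 + 1/6*5/6) = [17/18, 35/36) <- contains code 139/144
  'a': [5/6 + 1/6*5/6, 5/6 + 1/6*1/1) = [35/36, 1/1)
  emit 'd', narrow to [17/18, 35/36)
Step 3: interval [17/18, 35/36), width = 35/36 - 17/18 = 1/36
  'f': [17/18 + 1/36*0/1, 17/18 + 1/36*1/6) = [17/18, 205/216)
  'e': [17/18 + 1/36*1/6, 17/18 + 1/36*2/3) = [205/216, 26/27)
  'd': [17/18 + 1/36*2/3, 17/18 + 1/36*5/6) = [26/27, 209/216) <- contains code 139/144
  'a': [17/18 + 1/36*5/6, 17/18 + 1/36*1/1) = [209/216, 35/36)
  emit 'd', narrow to [26/27, 209/216)

Answer: add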